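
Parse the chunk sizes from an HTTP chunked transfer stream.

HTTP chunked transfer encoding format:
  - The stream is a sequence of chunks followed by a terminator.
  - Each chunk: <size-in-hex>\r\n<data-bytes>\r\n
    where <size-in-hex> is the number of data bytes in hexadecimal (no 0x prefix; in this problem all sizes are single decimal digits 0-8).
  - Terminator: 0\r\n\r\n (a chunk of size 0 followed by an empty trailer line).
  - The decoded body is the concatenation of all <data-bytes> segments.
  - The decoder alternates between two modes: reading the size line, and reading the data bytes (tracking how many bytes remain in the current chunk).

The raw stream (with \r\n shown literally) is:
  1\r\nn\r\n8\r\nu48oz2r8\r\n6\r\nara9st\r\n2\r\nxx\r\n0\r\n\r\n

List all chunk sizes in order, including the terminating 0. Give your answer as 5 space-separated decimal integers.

Answer: 1 8 6 2 0

Derivation:
Chunk 1: stream[0..1]='1' size=0x1=1, data at stream[3..4]='n' -> body[0..1], body so far='n'
Chunk 2: stream[6..7]='8' size=0x8=8, data at stream[9..17]='u48oz2r8' -> body[1..9], body so far='nu48oz2r8'
Chunk 3: stream[19..20]='6' size=0x6=6, data at stream[22..28]='ara9st' -> body[9..15], body so far='nu48oz2r8ara9st'
Chunk 4: stream[30..31]='2' size=0x2=2, data at stream[33..35]='xx' -> body[15..17], body so far='nu48oz2r8ara9stxx'
Chunk 5: stream[37..38]='0' size=0 (terminator). Final body='nu48oz2r8ara9stxx' (17 bytes)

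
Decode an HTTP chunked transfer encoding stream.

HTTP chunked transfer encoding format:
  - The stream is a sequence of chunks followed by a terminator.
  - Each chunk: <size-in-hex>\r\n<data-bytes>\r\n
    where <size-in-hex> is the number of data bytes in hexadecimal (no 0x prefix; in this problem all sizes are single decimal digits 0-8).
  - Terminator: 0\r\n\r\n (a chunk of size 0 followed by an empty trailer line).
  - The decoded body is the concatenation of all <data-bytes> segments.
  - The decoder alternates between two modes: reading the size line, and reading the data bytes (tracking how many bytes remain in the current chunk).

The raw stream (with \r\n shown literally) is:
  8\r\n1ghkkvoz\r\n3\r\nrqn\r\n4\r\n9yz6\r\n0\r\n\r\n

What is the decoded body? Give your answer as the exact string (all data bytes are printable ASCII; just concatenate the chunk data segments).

Chunk 1: stream[0..1]='8' size=0x8=8, data at stream[3..11]='1ghkkvoz' -> body[0..8], body so far='1ghkkvoz'
Chunk 2: stream[13..14]='3' size=0x3=3, data at stream[16..19]='rqn' -> body[8..11], body so far='1ghkkvozrqn'
Chunk 3: stream[21..22]='4' size=0x4=4, data at stream[24..28]='9yz6' -> body[11..15], body so far='1ghkkvozrqn9yz6'
Chunk 4: stream[30..31]='0' size=0 (terminator). Final body='1ghkkvozrqn9yz6' (15 bytes)

Answer: 1ghkkvozrqn9yz6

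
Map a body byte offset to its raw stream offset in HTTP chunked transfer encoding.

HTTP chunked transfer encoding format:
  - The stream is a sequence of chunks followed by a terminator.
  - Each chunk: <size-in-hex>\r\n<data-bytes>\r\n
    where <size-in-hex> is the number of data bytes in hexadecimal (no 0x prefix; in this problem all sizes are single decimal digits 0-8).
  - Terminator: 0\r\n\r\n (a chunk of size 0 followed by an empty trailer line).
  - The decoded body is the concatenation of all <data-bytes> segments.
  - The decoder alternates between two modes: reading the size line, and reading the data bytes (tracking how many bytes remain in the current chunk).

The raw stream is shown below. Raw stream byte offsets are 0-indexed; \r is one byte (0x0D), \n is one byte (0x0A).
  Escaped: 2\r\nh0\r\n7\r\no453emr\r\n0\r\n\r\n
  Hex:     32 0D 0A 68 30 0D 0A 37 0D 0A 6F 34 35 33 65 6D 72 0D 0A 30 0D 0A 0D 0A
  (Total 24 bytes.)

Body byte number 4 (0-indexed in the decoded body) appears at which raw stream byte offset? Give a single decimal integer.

Chunk 1: stream[0..1]='2' size=0x2=2, data at stream[3..5]='h0' -> body[0..2], body so far='h0'
Chunk 2: stream[7..8]='7' size=0x7=7, data at stream[10..17]='o453emr' -> body[2..9], body so far='h0o453emr'
Chunk 3: stream[19..20]='0' size=0 (terminator). Final body='h0o453emr' (9 bytes)
Body byte 4 at stream offset 12

Answer: 12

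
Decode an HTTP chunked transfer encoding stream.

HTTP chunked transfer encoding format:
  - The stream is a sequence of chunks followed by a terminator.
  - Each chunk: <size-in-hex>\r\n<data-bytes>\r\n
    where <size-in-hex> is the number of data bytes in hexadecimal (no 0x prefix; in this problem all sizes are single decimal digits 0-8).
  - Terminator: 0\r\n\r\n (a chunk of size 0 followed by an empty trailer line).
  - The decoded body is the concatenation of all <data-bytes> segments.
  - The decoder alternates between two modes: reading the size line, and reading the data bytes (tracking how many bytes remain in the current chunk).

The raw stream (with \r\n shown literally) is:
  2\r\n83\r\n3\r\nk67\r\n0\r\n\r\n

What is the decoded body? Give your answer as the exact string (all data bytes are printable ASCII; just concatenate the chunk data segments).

Chunk 1: stream[0..1]='2' size=0x2=2, data at stream[3..5]='83' -> body[0..2], body so far='83'
Chunk 2: stream[7..8]='3' size=0x3=3, data at stream[10..13]='k67' -> body[2..5], body so far='83k67'
Chunk 3: stream[15..16]='0' size=0 (terminator). Final body='83k67' (5 bytes)

Answer: 83k67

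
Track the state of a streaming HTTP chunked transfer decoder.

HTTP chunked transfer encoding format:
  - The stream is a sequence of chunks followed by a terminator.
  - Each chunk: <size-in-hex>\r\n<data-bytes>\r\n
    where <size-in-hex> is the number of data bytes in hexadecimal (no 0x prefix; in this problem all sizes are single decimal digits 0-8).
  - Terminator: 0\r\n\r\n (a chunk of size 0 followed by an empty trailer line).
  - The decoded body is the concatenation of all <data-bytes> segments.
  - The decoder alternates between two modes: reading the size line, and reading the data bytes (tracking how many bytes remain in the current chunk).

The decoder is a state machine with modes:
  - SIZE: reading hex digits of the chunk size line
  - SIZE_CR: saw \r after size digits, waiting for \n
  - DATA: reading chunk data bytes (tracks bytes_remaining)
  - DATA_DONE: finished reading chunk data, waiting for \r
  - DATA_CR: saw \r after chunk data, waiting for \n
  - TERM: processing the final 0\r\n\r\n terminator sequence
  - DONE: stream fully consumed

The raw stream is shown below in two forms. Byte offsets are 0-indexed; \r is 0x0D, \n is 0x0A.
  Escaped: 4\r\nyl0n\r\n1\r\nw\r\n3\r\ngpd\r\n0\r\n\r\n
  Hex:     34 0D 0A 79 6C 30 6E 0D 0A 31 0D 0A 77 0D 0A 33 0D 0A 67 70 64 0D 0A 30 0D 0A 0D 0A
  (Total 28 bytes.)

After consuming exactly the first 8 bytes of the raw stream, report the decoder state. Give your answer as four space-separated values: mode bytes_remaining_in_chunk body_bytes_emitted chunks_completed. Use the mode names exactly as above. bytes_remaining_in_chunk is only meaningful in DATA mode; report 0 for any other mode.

Answer: DATA_CR 0 4 0

Derivation:
Byte 0 = '4': mode=SIZE remaining=0 emitted=0 chunks_done=0
Byte 1 = 0x0D: mode=SIZE_CR remaining=0 emitted=0 chunks_done=0
Byte 2 = 0x0A: mode=DATA remaining=4 emitted=0 chunks_done=0
Byte 3 = 'y': mode=DATA remaining=3 emitted=1 chunks_done=0
Byte 4 = 'l': mode=DATA remaining=2 emitted=2 chunks_done=0
Byte 5 = '0': mode=DATA remaining=1 emitted=3 chunks_done=0
Byte 6 = 'n': mode=DATA_DONE remaining=0 emitted=4 chunks_done=0
Byte 7 = 0x0D: mode=DATA_CR remaining=0 emitted=4 chunks_done=0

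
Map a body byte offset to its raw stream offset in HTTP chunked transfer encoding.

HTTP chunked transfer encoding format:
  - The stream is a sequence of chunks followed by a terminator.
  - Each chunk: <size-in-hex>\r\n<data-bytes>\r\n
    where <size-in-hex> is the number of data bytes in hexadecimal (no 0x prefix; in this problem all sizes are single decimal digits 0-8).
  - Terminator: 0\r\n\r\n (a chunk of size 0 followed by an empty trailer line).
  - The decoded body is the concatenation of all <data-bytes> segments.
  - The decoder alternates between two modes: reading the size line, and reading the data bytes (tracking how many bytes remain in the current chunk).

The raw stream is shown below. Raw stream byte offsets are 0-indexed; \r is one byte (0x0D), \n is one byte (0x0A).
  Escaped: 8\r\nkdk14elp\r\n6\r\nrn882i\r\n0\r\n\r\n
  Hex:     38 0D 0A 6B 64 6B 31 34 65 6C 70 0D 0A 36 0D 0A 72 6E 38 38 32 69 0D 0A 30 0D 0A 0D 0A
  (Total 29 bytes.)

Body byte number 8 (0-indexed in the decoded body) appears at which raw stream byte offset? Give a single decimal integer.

Answer: 16

Derivation:
Chunk 1: stream[0..1]='8' size=0x8=8, data at stream[3..11]='kdk14elp' -> body[0..8], body so far='kdk14elp'
Chunk 2: stream[13..14]='6' size=0x6=6, data at stream[16..22]='rn882i' -> body[8..14], body so far='kdk14elprn882i'
Chunk 3: stream[24..25]='0' size=0 (terminator). Final body='kdk14elprn882i' (14 bytes)
Body byte 8 at stream offset 16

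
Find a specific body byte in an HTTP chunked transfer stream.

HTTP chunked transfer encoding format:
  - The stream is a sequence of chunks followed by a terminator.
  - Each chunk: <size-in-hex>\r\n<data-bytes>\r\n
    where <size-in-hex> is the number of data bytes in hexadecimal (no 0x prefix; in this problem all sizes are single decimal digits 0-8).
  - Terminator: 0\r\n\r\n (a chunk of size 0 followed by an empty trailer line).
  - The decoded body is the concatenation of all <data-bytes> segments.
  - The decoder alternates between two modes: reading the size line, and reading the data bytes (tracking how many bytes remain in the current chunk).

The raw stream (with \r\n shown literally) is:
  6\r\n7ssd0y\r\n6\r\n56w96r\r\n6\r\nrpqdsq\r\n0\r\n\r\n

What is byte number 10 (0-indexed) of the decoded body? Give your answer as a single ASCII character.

Chunk 1: stream[0..1]='6' size=0x6=6, data at stream[3..9]='7ssd0y' -> body[0..6], body so far='7ssd0y'
Chunk 2: stream[11..12]='6' size=0x6=6, data at stream[14..20]='56w96r' -> body[6..12], body so far='7ssd0y56w96r'
Chunk 3: stream[22..23]='6' size=0x6=6, data at stream[25..31]='rpqdsq' -> body[12..18], body so far='7ssd0y56w96rrpqdsq'
Chunk 4: stream[33..34]='0' size=0 (terminator). Final body='7ssd0y56w96rrpqdsq' (18 bytes)
Body byte 10 = '6'

Answer: 6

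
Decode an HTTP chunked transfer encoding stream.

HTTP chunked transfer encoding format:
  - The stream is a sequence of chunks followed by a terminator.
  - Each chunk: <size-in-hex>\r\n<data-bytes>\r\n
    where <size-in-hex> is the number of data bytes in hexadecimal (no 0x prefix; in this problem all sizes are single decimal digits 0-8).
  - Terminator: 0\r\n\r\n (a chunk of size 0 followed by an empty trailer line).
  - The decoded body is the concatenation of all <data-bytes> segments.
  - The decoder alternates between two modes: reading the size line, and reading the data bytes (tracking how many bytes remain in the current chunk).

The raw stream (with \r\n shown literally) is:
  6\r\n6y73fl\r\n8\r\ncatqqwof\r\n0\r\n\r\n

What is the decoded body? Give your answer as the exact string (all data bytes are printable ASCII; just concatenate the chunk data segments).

Chunk 1: stream[0..1]='6' size=0x6=6, data at stream[3..9]='6y73fl' -> body[0..6], body so far='6y73fl'
Chunk 2: stream[11..12]='8' size=0x8=8, data at stream[14..22]='catqqwof' -> body[6..14], body so far='6y73flcatqqwof'
Chunk 3: stream[24..25]='0' size=0 (terminator). Final body='6y73flcatqqwof' (14 bytes)

Answer: 6y73flcatqqwof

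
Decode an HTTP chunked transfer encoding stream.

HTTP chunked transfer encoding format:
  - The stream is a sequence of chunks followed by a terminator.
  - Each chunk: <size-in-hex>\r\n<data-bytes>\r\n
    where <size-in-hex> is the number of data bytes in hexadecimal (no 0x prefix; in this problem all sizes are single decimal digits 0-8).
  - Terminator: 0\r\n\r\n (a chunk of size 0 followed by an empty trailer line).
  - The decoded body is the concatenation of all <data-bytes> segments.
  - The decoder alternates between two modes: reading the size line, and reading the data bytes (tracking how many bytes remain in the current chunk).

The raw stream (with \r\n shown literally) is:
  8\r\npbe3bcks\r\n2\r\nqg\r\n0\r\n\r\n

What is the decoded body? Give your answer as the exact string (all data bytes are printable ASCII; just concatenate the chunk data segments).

Chunk 1: stream[0..1]='8' size=0x8=8, data at stream[3..11]='pbe3bcks' -> body[0..8], body so far='pbe3bcks'
Chunk 2: stream[13..14]='2' size=0x2=2, data at stream[16..18]='qg' -> body[8..10], body so far='pbe3bcksqg'
Chunk 3: stream[20..21]='0' size=0 (terminator). Final body='pbe3bcksqg' (10 bytes)

Answer: pbe3bcksqg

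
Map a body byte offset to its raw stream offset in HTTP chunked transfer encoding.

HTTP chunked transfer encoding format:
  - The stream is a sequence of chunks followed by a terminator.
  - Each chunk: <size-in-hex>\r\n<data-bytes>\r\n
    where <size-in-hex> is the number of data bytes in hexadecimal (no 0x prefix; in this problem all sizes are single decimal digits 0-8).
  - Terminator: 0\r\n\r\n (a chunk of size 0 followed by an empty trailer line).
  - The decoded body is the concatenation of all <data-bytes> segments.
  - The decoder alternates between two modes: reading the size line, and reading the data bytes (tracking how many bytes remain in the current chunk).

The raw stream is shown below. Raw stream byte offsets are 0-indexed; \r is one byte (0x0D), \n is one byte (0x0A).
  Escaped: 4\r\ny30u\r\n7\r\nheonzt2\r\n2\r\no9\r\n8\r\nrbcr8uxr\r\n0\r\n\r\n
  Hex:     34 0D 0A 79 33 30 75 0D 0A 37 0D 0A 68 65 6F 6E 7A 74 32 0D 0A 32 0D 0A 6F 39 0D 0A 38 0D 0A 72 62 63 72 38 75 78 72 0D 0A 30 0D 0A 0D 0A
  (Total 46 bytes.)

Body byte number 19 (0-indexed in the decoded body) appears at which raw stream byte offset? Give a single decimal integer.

Answer: 37

Derivation:
Chunk 1: stream[0..1]='4' size=0x4=4, data at stream[3..7]='y30u' -> body[0..4], body so far='y30u'
Chunk 2: stream[9..10]='7' size=0x7=7, data at stream[12..19]='heonzt2' -> body[4..11], body so far='y30uheonzt2'
Chunk 3: stream[21..22]='2' size=0x2=2, data at stream[24..26]='o9' -> body[11..13], body so far='y30uheonzt2o9'
Chunk 4: stream[28..29]='8' size=0x8=8, data at stream[31..39]='rbcr8uxr' -> body[13..21], body so far='y30uheonzt2o9rbcr8uxr'
Chunk 5: stream[41..42]='0' size=0 (terminator). Final body='y30uheonzt2o9rbcr8uxr' (21 bytes)
Body byte 19 at stream offset 37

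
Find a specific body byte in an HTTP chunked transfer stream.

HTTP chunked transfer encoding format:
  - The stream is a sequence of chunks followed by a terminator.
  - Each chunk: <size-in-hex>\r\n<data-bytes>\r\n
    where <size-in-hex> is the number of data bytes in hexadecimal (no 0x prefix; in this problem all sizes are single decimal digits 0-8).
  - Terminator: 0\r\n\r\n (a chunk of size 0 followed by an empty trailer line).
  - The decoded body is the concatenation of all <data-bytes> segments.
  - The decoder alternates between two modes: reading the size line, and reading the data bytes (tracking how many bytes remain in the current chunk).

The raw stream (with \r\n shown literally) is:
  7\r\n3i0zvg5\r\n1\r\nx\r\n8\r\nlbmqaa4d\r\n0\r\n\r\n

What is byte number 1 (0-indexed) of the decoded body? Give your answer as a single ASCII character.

Answer: i

Derivation:
Chunk 1: stream[0..1]='7' size=0x7=7, data at stream[3..10]='3i0zvg5' -> body[0..7], body so far='3i0zvg5'
Chunk 2: stream[12..13]='1' size=0x1=1, data at stream[15..16]='x' -> body[7..8], body so far='3i0zvg5x'
Chunk 3: stream[18..19]='8' size=0x8=8, data at stream[21..29]='lbmqaa4d' -> body[8..16], body so far='3i0zvg5xlbmqaa4d'
Chunk 4: stream[31..32]='0' size=0 (terminator). Final body='3i0zvg5xlbmqaa4d' (16 bytes)
Body byte 1 = 'i'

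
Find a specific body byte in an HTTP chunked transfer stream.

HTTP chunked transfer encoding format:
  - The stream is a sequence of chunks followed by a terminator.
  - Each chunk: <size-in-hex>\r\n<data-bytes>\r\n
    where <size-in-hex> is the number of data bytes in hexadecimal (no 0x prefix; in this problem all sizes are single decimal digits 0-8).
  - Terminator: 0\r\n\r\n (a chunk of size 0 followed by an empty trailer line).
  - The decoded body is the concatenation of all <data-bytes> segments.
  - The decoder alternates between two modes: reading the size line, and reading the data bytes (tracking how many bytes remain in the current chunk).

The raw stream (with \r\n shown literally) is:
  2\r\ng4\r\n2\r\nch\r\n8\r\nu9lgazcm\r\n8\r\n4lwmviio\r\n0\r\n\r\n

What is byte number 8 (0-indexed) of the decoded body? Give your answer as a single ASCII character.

Answer: a

Derivation:
Chunk 1: stream[0..1]='2' size=0x2=2, data at stream[3..5]='g4' -> body[0..2], body so far='g4'
Chunk 2: stream[7..8]='2' size=0x2=2, data at stream[10..12]='ch' -> body[2..4], body so far='g4ch'
Chunk 3: stream[14..15]='8' size=0x8=8, data at stream[17..25]='u9lgazcm' -> body[4..12], body so far='g4chu9lgazcm'
Chunk 4: stream[27..28]='8' size=0x8=8, data at stream[30..38]='4lwmviio' -> body[12..20], body so far='g4chu9lgazcm4lwmviio'
Chunk 5: stream[40..41]='0' size=0 (terminator). Final body='g4chu9lgazcm4lwmviio' (20 bytes)
Body byte 8 = 'a'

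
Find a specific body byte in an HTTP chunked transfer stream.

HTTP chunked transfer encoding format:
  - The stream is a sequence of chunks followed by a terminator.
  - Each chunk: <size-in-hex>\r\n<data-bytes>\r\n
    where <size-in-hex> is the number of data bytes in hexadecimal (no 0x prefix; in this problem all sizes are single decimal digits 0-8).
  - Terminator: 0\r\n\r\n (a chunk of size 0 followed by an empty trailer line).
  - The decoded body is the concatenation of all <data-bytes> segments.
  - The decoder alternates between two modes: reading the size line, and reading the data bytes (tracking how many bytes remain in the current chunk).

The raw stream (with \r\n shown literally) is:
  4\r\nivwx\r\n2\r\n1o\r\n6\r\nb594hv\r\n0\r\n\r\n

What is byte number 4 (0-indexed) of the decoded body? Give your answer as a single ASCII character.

Answer: 1

Derivation:
Chunk 1: stream[0..1]='4' size=0x4=4, data at stream[3..7]='ivwx' -> body[0..4], body so far='ivwx'
Chunk 2: stream[9..10]='2' size=0x2=2, data at stream[12..14]='1o' -> body[4..6], body so far='ivwx1o'
Chunk 3: stream[16..17]='6' size=0x6=6, data at stream[19..25]='b594hv' -> body[6..12], body so far='ivwx1ob594hv'
Chunk 4: stream[27..28]='0' size=0 (terminator). Final body='ivwx1ob594hv' (12 bytes)
Body byte 4 = '1'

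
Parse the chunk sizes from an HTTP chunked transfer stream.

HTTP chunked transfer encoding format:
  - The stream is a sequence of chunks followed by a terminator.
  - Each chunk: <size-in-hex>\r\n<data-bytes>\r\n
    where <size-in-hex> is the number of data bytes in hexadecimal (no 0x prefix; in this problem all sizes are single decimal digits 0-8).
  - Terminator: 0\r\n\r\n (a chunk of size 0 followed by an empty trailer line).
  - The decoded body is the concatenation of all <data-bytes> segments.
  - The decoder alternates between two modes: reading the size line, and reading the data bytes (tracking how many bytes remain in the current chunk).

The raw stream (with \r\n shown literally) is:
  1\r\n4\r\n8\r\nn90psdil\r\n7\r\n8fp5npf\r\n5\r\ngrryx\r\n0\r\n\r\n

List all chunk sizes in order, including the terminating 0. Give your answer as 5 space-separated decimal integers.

Chunk 1: stream[0..1]='1' size=0x1=1, data at stream[3..4]='4' -> body[0..1], body so far='4'
Chunk 2: stream[6..7]='8' size=0x8=8, data at stream[9..17]='n90psdil' -> body[1..9], body so far='4n90psdil'
Chunk 3: stream[19..20]='7' size=0x7=7, data at stream[22..29]='8fp5npf' -> body[9..16], body so far='4n90psdil8fp5npf'
Chunk 4: stream[31..32]='5' size=0x5=5, data at stream[34..39]='grryx' -> body[16..21], body so far='4n90psdil8fp5npfgrryx'
Chunk 5: stream[41..42]='0' size=0 (terminator). Final body='4n90psdil8fp5npfgrryx' (21 bytes)

Answer: 1 8 7 5 0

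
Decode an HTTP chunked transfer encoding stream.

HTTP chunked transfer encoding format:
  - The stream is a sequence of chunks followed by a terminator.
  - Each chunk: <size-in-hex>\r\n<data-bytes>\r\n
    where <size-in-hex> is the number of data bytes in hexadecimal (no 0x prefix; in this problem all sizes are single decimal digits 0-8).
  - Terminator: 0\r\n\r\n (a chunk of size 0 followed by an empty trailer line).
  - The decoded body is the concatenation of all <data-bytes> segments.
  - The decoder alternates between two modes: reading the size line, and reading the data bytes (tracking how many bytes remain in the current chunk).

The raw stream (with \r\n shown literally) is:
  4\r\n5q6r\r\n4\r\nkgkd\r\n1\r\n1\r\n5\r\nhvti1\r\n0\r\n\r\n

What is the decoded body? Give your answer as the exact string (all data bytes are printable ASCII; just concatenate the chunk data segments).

Answer: 5q6rkgkd1hvti1

Derivation:
Chunk 1: stream[0..1]='4' size=0x4=4, data at stream[3..7]='5q6r' -> body[0..4], body so far='5q6r'
Chunk 2: stream[9..10]='4' size=0x4=4, data at stream[12..16]='kgkd' -> body[4..8], body so far='5q6rkgkd'
Chunk 3: stream[18..19]='1' size=0x1=1, data at stream[21..22]='1' -> body[8..9], body so far='5q6rkgkd1'
Chunk 4: stream[24..25]='5' size=0x5=5, data at stream[27..32]='hvti1' -> body[9..14], body so far='5q6rkgkd1hvti1'
Chunk 5: stream[34..35]='0' size=0 (terminator). Final body='5q6rkgkd1hvti1' (14 bytes)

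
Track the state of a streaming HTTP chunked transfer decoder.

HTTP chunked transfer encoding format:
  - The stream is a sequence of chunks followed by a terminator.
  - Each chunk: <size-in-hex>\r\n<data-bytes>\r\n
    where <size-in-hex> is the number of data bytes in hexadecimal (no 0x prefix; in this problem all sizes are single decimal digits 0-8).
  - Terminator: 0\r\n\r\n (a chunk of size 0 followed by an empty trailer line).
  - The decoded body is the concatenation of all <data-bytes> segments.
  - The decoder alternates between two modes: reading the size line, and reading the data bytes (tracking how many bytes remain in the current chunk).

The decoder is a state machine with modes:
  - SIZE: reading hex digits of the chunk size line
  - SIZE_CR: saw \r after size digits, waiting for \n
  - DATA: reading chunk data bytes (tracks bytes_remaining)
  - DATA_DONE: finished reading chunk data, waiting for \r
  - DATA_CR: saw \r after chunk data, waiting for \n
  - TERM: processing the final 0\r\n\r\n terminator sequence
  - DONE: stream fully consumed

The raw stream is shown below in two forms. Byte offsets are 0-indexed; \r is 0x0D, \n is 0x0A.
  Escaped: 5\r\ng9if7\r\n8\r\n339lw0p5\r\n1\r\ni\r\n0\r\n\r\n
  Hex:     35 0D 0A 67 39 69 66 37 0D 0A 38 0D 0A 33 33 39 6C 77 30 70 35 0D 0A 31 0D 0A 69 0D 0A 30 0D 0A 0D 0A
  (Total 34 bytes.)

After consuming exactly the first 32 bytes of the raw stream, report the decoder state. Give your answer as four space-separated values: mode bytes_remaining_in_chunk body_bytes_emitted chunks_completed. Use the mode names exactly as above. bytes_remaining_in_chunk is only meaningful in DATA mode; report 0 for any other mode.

Byte 0 = '5': mode=SIZE remaining=0 emitted=0 chunks_done=0
Byte 1 = 0x0D: mode=SIZE_CR remaining=0 emitted=0 chunks_done=0
Byte 2 = 0x0A: mode=DATA remaining=5 emitted=0 chunks_done=0
Byte 3 = 'g': mode=DATA remaining=4 emitted=1 chunks_done=0
Byte 4 = '9': mode=DATA remaining=3 emitted=2 chunks_done=0
Byte 5 = 'i': mode=DATA remaining=2 emitted=3 chunks_done=0
Byte 6 = 'f': mode=DATA remaining=1 emitted=4 chunks_done=0
Byte 7 = '7': mode=DATA_DONE remaining=0 emitted=5 chunks_done=0
Byte 8 = 0x0D: mode=DATA_CR remaining=0 emitted=5 chunks_done=0
Byte 9 = 0x0A: mode=SIZE remaining=0 emitted=5 chunks_done=1
Byte 10 = '8': mode=SIZE remaining=0 emitted=5 chunks_done=1
Byte 11 = 0x0D: mode=SIZE_CR remaining=0 emitted=5 chunks_done=1
Byte 12 = 0x0A: mode=DATA remaining=8 emitted=5 chunks_done=1
Byte 13 = '3': mode=DATA remaining=7 emitted=6 chunks_done=1
Byte 14 = '3': mode=DATA remaining=6 emitted=7 chunks_done=1
Byte 15 = '9': mode=DATA remaining=5 emitted=8 chunks_done=1
Byte 16 = 'l': mode=DATA remaining=4 emitted=9 chunks_done=1
Byte 17 = 'w': mode=DATA remaining=3 emitted=10 chunks_done=1
Byte 18 = '0': mode=DATA remaining=2 emitted=11 chunks_done=1
Byte 19 = 'p': mode=DATA remaining=1 emitted=12 chunks_done=1
Byte 20 = '5': mode=DATA_DONE remaining=0 emitted=13 chunks_done=1
Byte 21 = 0x0D: mode=DATA_CR remaining=0 emitted=13 chunks_done=1
Byte 22 = 0x0A: mode=SIZE remaining=0 emitted=13 chunks_done=2
Byte 23 = '1': mode=SIZE remaining=0 emitted=13 chunks_done=2
Byte 24 = 0x0D: mode=SIZE_CR remaining=0 emitted=13 chunks_done=2
Byte 25 = 0x0A: mode=DATA remaining=1 emitted=13 chunks_done=2
Byte 26 = 'i': mode=DATA_DONE remaining=0 emitted=14 chunks_done=2
Byte 27 = 0x0D: mode=DATA_CR remaining=0 emitted=14 chunks_done=2
Byte 28 = 0x0A: mode=SIZE remaining=0 emitted=14 chunks_done=3
Byte 29 = '0': mode=SIZE remaining=0 emitted=14 chunks_done=3
Byte 30 = 0x0D: mode=SIZE_CR remaining=0 emitted=14 chunks_done=3
Byte 31 = 0x0A: mode=TERM remaining=0 emitted=14 chunks_done=3

Answer: TERM 0 14 3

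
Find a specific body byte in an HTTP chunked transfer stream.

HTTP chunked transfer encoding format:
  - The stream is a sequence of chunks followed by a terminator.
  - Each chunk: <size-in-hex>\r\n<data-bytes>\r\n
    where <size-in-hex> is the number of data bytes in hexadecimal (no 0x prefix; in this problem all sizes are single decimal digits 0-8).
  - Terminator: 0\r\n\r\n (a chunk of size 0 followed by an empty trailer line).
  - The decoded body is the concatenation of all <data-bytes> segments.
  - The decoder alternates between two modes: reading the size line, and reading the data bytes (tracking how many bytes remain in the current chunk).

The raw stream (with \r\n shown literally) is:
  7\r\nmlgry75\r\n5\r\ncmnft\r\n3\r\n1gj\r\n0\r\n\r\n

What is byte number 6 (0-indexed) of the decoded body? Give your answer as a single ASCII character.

Answer: 5

Derivation:
Chunk 1: stream[0..1]='7' size=0x7=7, data at stream[3..10]='mlgry75' -> body[0..7], body so far='mlgry75'
Chunk 2: stream[12..13]='5' size=0x5=5, data at stream[15..20]='cmnft' -> body[7..12], body so far='mlgry75cmnft'
Chunk 3: stream[22..23]='3' size=0x3=3, data at stream[25..28]='1gj' -> body[12..15], body so far='mlgry75cmnft1gj'
Chunk 4: stream[30..31]='0' size=0 (terminator). Final body='mlgry75cmnft1gj' (15 bytes)
Body byte 6 = '5'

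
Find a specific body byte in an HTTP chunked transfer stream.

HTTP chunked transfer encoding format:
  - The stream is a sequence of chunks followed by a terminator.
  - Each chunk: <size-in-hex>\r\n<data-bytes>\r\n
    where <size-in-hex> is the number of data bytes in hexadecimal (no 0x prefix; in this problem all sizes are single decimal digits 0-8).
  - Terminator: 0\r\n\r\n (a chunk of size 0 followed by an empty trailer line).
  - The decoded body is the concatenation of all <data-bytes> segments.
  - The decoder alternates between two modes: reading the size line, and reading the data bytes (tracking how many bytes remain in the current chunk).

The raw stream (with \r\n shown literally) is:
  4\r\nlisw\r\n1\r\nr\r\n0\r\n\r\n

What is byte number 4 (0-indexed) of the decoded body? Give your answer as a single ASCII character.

Chunk 1: stream[0..1]='4' size=0x4=4, data at stream[3..7]='lisw' -> body[0..4], body so far='lisw'
Chunk 2: stream[9..10]='1' size=0x1=1, data at stream[12..13]='r' -> body[4..5], body so far='liswr'
Chunk 3: stream[15..16]='0' size=0 (terminator). Final body='liswr' (5 bytes)
Body byte 4 = 'r'

Answer: r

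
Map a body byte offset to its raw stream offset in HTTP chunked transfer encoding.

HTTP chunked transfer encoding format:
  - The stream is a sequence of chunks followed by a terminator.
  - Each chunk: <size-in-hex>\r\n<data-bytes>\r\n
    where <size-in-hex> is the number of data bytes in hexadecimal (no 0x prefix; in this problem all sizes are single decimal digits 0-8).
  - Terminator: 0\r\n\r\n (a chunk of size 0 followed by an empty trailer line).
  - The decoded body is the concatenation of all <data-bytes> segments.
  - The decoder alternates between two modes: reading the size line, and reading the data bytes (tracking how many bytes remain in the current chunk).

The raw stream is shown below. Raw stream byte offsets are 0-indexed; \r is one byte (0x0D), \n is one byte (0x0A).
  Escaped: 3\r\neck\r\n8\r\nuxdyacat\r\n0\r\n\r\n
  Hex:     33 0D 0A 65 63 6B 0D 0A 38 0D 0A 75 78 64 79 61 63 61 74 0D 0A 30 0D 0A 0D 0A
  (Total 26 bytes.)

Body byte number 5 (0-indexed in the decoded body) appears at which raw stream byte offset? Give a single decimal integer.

Answer: 13

Derivation:
Chunk 1: stream[0..1]='3' size=0x3=3, data at stream[3..6]='eck' -> body[0..3], body so far='eck'
Chunk 2: stream[8..9]='8' size=0x8=8, data at stream[11..19]='uxdyacat' -> body[3..11], body so far='eckuxdyacat'
Chunk 3: stream[21..22]='0' size=0 (terminator). Final body='eckuxdyacat' (11 bytes)
Body byte 5 at stream offset 13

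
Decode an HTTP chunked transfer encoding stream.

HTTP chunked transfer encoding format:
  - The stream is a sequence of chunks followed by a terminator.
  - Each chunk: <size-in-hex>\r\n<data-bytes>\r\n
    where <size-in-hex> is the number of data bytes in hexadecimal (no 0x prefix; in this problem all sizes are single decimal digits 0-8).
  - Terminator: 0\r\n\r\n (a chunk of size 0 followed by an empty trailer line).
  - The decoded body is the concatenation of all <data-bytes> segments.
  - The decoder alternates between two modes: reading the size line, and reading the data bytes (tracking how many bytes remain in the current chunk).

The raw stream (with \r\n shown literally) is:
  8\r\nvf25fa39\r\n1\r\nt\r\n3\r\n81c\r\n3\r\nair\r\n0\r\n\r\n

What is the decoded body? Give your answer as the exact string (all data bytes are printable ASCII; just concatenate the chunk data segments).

Answer: vf25fa39t81cair

Derivation:
Chunk 1: stream[0..1]='8' size=0x8=8, data at stream[3..11]='vf25fa39' -> body[0..8], body so far='vf25fa39'
Chunk 2: stream[13..14]='1' size=0x1=1, data at stream[16..17]='t' -> body[8..9], body so far='vf25fa39t'
Chunk 3: stream[19..20]='3' size=0x3=3, data at stream[22..25]='81c' -> body[9..12], body so far='vf25fa39t81c'
Chunk 4: stream[27..28]='3' size=0x3=3, data at stream[30..33]='air' -> body[12..15], body so far='vf25fa39t81cair'
Chunk 5: stream[35..36]='0' size=0 (terminator). Final body='vf25fa39t81cair' (15 bytes)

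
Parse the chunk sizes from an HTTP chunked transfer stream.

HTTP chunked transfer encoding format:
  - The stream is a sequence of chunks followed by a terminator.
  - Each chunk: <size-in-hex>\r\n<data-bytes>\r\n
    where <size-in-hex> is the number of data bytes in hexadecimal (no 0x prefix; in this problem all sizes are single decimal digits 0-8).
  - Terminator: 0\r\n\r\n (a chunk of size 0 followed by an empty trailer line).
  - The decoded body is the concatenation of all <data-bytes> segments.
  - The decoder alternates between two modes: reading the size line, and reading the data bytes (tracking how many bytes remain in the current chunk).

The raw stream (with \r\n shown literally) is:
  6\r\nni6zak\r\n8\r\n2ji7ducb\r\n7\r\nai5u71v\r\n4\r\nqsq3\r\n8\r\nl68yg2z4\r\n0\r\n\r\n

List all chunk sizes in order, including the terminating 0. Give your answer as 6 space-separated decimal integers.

Answer: 6 8 7 4 8 0

Derivation:
Chunk 1: stream[0..1]='6' size=0x6=6, data at stream[3..9]='ni6zak' -> body[0..6], body so far='ni6zak'
Chunk 2: stream[11..12]='8' size=0x8=8, data at stream[14..22]='2ji7ducb' -> body[6..14], body so far='ni6zak2ji7ducb'
Chunk 3: stream[24..25]='7' size=0x7=7, data at stream[27..34]='ai5u71v' -> body[14..21], body so far='ni6zak2ji7ducbai5u71v'
Chunk 4: stream[36..37]='4' size=0x4=4, data at stream[39..43]='qsq3' -> body[21..25], body so far='ni6zak2ji7ducbai5u71vqsq3'
Chunk 5: stream[45..46]='8' size=0x8=8, data at stream[48..56]='l68yg2z4' -> body[25..33], body so far='ni6zak2ji7ducbai5u71vqsq3l68yg2z4'
Chunk 6: stream[58..59]='0' size=0 (terminator). Final body='ni6zak2ji7ducbai5u71vqsq3l68yg2z4' (33 bytes)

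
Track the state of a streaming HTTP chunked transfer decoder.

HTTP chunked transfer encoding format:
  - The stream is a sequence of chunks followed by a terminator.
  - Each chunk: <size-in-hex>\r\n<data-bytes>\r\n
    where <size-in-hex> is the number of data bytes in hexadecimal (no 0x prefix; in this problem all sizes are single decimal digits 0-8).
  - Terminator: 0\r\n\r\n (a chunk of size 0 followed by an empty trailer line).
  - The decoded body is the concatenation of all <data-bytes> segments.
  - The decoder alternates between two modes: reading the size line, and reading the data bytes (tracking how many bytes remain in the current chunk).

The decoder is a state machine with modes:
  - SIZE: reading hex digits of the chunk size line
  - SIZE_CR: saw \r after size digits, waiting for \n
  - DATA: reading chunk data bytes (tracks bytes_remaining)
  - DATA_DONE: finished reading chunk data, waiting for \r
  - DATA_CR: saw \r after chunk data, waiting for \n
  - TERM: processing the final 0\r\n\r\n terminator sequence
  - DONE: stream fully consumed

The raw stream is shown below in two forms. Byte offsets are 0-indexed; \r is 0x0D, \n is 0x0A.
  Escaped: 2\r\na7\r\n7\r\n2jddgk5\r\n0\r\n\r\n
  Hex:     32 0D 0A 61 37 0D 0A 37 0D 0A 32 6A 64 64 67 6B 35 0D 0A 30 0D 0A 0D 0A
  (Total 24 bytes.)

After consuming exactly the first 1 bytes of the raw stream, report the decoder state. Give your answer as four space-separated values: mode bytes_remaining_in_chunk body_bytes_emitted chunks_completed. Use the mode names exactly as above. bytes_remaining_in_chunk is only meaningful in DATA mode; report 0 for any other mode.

Answer: SIZE 0 0 0

Derivation:
Byte 0 = '2': mode=SIZE remaining=0 emitted=0 chunks_done=0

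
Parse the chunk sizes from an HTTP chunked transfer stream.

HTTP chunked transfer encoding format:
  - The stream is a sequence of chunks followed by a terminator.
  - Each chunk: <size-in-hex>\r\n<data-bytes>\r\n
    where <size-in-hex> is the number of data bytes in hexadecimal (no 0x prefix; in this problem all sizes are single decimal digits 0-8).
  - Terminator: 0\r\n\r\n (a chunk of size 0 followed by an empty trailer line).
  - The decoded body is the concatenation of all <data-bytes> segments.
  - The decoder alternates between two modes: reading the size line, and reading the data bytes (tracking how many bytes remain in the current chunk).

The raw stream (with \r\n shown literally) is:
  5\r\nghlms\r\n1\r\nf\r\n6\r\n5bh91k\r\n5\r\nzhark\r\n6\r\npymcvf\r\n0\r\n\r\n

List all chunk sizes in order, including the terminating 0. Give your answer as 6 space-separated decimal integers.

Chunk 1: stream[0..1]='5' size=0x5=5, data at stream[3..8]='ghlms' -> body[0..5], body so far='ghlms'
Chunk 2: stream[10..11]='1' size=0x1=1, data at stream[13..14]='f' -> body[5..6], body so far='ghlmsf'
Chunk 3: stream[16..17]='6' size=0x6=6, data at stream[19..25]='5bh91k' -> body[6..12], body so far='ghlmsf5bh91k'
Chunk 4: stream[27..28]='5' size=0x5=5, data at stream[30..35]='zhark' -> body[12..17], body so far='ghlmsf5bh91kzhark'
Chunk 5: stream[37..38]='6' size=0x6=6, data at stream[40..46]='pymcvf' -> body[17..23], body so far='ghlmsf5bh91kzharkpymcvf'
Chunk 6: stream[48..49]='0' size=0 (terminator). Final body='ghlmsf5bh91kzharkpymcvf' (23 bytes)

Answer: 5 1 6 5 6 0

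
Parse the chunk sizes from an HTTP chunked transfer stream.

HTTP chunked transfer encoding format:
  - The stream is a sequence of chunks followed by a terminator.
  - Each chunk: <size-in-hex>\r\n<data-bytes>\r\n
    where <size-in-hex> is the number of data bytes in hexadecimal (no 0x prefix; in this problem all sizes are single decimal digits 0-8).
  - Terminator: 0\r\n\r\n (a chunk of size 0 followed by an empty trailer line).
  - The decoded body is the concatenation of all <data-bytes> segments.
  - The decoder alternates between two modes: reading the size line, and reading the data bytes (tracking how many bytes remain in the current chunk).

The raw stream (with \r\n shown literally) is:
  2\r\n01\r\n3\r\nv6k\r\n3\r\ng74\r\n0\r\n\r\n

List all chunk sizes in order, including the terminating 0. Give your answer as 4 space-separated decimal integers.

Answer: 2 3 3 0

Derivation:
Chunk 1: stream[0..1]='2' size=0x2=2, data at stream[3..5]='01' -> body[0..2], body so far='01'
Chunk 2: stream[7..8]='3' size=0x3=3, data at stream[10..13]='v6k' -> body[2..5], body so far='01v6k'
Chunk 3: stream[15..16]='3' size=0x3=3, data at stream[18..21]='g74' -> body[5..8], body so far='01v6kg74'
Chunk 4: stream[23..24]='0' size=0 (terminator). Final body='01v6kg74' (8 bytes)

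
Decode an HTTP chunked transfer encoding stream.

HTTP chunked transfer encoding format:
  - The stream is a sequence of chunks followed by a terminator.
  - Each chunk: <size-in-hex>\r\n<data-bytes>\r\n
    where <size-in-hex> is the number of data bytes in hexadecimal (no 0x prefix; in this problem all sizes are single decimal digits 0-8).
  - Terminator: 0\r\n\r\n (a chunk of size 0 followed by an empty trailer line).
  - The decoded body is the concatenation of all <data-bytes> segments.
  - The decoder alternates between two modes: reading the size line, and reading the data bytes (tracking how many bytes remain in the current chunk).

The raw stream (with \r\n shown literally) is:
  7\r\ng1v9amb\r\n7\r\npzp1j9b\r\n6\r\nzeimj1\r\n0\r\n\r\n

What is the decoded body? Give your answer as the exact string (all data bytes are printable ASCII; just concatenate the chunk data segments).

Answer: g1v9ambpzp1j9bzeimj1

Derivation:
Chunk 1: stream[0..1]='7' size=0x7=7, data at stream[3..10]='g1v9amb' -> body[0..7], body so far='g1v9amb'
Chunk 2: stream[12..13]='7' size=0x7=7, data at stream[15..22]='pzp1j9b' -> body[7..14], body so far='g1v9ambpzp1j9b'
Chunk 3: stream[24..25]='6' size=0x6=6, data at stream[27..33]='zeimj1' -> body[14..20], body so far='g1v9ambpzp1j9bzeimj1'
Chunk 4: stream[35..36]='0' size=0 (terminator). Final body='g1v9ambpzp1j9bzeimj1' (20 bytes)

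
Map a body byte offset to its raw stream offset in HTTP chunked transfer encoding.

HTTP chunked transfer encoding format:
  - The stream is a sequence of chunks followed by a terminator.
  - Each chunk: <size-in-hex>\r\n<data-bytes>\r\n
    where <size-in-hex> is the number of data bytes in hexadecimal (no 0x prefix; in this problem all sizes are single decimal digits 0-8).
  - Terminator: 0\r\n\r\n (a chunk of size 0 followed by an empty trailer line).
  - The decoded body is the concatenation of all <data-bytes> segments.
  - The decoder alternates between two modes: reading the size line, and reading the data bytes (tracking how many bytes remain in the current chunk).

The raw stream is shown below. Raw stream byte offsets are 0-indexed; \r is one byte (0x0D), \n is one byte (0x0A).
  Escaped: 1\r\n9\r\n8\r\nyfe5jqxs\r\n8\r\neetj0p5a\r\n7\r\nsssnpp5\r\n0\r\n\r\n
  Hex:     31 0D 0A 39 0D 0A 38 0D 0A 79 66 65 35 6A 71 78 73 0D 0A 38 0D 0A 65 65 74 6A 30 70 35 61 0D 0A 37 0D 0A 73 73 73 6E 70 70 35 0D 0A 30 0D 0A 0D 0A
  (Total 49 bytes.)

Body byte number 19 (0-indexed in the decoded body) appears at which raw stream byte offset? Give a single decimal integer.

Answer: 37

Derivation:
Chunk 1: stream[0..1]='1' size=0x1=1, data at stream[3..4]='9' -> body[0..1], body so far='9'
Chunk 2: stream[6..7]='8' size=0x8=8, data at stream[9..17]='yfe5jqxs' -> body[1..9], body so far='9yfe5jqxs'
Chunk 3: stream[19..20]='8' size=0x8=8, data at stream[22..30]='eetj0p5a' -> body[9..17], body so far='9yfe5jqxseetj0p5a'
Chunk 4: stream[32..33]='7' size=0x7=7, data at stream[35..42]='sssnpp5' -> body[17..24], body so far='9yfe5jqxseetj0p5asssnpp5'
Chunk 5: stream[44..45]='0' size=0 (terminator). Final body='9yfe5jqxseetj0p5asssnpp5' (24 bytes)
Body byte 19 at stream offset 37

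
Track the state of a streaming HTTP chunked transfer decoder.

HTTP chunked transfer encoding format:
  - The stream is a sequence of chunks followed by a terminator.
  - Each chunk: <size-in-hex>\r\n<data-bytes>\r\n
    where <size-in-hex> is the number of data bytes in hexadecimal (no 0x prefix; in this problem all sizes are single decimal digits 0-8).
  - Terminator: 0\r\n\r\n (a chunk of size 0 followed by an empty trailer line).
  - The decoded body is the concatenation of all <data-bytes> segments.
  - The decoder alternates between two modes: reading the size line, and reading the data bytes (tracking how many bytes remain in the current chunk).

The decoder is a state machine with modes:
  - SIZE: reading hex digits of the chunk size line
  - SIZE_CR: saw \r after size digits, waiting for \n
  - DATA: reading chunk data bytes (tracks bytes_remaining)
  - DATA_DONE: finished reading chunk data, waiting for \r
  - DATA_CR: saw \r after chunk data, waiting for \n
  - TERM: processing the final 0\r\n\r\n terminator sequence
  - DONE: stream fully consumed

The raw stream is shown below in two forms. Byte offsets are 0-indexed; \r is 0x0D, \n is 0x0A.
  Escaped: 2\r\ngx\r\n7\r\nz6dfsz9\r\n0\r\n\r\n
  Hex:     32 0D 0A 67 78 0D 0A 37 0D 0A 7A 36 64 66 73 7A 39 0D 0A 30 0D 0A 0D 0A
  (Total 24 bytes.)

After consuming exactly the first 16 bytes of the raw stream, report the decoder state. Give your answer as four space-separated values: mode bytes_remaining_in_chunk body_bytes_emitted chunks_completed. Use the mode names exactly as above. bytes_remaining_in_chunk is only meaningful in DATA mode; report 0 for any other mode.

Answer: DATA 1 8 1

Derivation:
Byte 0 = '2': mode=SIZE remaining=0 emitted=0 chunks_done=0
Byte 1 = 0x0D: mode=SIZE_CR remaining=0 emitted=0 chunks_done=0
Byte 2 = 0x0A: mode=DATA remaining=2 emitted=0 chunks_done=0
Byte 3 = 'g': mode=DATA remaining=1 emitted=1 chunks_done=0
Byte 4 = 'x': mode=DATA_DONE remaining=0 emitted=2 chunks_done=0
Byte 5 = 0x0D: mode=DATA_CR remaining=0 emitted=2 chunks_done=0
Byte 6 = 0x0A: mode=SIZE remaining=0 emitted=2 chunks_done=1
Byte 7 = '7': mode=SIZE remaining=0 emitted=2 chunks_done=1
Byte 8 = 0x0D: mode=SIZE_CR remaining=0 emitted=2 chunks_done=1
Byte 9 = 0x0A: mode=DATA remaining=7 emitted=2 chunks_done=1
Byte 10 = 'z': mode=DATA remaining=6 emitted=3 chunks_done=1
Byte 11 = '6': mode=DATA remaining=5 emitted=4 chunks_done=1
Byte 12 = 'd': mode=DATA remaining=4 emitted=5 chunks_done=1
Byte 13 = 'f': mode=DATA remaining=3 emitted=6 chunks_done=1
Byte 14 = 's': mode=DATA remaining=2 emitted=7 chunks_done=1
Byte 15 = 'z': mode=DATA remaining=1 emitted=8 chunks_done=1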